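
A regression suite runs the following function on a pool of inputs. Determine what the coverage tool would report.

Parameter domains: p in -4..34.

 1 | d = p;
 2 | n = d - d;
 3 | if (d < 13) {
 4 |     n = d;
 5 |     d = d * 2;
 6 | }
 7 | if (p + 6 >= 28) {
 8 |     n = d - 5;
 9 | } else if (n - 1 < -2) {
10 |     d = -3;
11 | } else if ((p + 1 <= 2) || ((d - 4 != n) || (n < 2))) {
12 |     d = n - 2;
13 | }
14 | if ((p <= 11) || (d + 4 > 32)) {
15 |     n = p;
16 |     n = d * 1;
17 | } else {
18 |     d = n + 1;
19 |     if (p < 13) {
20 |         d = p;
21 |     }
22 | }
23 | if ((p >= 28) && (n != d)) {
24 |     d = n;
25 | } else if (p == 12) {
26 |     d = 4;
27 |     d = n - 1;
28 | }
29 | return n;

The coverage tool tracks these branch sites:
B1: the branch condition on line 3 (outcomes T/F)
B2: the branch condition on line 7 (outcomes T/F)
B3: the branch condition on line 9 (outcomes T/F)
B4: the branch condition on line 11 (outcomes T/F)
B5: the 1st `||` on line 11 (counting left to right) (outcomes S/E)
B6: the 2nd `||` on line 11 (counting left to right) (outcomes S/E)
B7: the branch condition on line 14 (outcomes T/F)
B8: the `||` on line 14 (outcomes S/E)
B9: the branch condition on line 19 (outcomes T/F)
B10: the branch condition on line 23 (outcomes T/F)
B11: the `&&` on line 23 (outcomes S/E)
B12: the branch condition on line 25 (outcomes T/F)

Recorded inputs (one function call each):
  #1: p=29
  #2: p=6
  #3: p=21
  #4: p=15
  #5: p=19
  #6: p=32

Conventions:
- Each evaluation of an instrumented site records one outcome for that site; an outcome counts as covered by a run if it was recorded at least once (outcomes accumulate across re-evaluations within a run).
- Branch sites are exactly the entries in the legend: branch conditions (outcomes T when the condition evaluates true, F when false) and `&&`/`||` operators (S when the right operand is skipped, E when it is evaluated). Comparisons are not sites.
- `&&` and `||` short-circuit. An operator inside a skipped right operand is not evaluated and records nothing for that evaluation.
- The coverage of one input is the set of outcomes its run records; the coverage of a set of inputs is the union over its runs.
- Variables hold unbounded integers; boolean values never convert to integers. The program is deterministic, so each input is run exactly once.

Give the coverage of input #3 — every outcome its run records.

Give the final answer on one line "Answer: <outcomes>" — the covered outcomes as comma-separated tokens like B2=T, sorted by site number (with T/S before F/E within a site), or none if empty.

Simulating input #3 (p=21) step by step:
  B1->F, B2->F, B3->F, B5->E, B6->S, B4->T, B8->E, B7->F, B9->F, B11->S
  B10->F, B12->F
deduplicating events, the covered set is: B1=F, B2=F, B3=F, B4=T, B5=E, B6=S, B7=F, B8=E, B9=F, B10=F, B11=S, B12=F

Answer: B1=F, B2=F, B3=F, B4=T, B5=E, B6=S, B7=F, B8=E, B9=F, B10=F, B11=S, B12=F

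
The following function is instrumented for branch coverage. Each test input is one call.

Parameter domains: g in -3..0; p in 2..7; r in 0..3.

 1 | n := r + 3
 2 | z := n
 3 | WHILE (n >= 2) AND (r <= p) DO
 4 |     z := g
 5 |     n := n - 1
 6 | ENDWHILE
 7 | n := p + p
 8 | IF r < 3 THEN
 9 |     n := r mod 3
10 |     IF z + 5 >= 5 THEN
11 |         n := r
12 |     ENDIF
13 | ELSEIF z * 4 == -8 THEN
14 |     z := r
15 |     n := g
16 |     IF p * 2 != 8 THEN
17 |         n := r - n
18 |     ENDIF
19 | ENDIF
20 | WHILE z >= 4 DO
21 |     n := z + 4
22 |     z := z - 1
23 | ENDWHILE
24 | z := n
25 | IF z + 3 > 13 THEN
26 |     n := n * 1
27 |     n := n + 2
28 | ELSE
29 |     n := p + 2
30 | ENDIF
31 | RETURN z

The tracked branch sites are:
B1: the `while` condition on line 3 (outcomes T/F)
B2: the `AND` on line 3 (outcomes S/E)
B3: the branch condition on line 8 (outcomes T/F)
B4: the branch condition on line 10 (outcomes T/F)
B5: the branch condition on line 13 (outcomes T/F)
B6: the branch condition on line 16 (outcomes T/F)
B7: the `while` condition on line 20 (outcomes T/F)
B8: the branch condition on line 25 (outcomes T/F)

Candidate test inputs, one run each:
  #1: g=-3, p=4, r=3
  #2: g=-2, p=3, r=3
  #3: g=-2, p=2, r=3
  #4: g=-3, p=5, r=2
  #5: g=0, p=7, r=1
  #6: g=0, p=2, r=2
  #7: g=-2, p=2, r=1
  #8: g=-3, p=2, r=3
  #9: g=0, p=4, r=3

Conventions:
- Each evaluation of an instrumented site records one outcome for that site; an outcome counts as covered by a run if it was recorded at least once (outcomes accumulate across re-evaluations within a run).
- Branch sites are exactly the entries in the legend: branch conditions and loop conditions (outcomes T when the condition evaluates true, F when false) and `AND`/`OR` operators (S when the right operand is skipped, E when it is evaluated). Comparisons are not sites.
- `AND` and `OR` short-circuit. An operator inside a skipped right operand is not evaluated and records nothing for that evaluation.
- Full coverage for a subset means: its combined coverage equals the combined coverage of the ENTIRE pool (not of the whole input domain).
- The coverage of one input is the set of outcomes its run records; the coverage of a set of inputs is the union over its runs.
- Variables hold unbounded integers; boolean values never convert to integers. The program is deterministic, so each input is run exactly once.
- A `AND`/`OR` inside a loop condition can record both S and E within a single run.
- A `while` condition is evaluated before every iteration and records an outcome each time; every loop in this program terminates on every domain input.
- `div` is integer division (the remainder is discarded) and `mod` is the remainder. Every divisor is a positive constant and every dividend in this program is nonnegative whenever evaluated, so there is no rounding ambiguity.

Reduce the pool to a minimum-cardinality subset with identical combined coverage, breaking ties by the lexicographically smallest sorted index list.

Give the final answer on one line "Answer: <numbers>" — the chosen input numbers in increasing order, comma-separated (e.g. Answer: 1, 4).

input #1 (g=-3, p=4, r=3): events B2->E, B1->T, B2->E, B1->T, B2->E, B1->T, B2->E, B1->T, B2->E, B1->T, B2->S, B1->F, B3->F, B5->F, ...; covers B1=T, B1=F, B2=S, B2=E, B3=F, B5=F, B7=F, B8=F
input #2 (g=-2, p=3, r=3): events B2->E, B1->T, B2->E, B1->T, B2->E, B1->T, B2->E, B1->T, B2->E, B1->T, B2->S, B1->F, B3->F, B5->T, ...; covers B1=T, B1=F, B2=S, B2=E, B3=F, B5=T, B6=T, B7=F, B8=F
input #3 (g=-2, p=2, r=3): events B2->E, B1->F, B3->F, B5->F, B7->T, B7->T, B7->T, B7->F, B8->F; covers B1=F, B2=E, B3=F, B5=F, B7=T, B7=F, B8=F
input #4 (g=-3, p=5, r=2): events B2->E, B1->T, B2->E, B1->T, B2->E, B1->T, B2->E, B1->T, B2->S, B1->F, B3->T, B4->F, B7->F, B8->F; covers B1=T, B1=F, B2=S, B2=E, B3=T, B4=F, B7=F, B8=F
input #5 (g=0, p=7, r=1): events B2->E, B1->T, B2->E, B1->T, B2->E, B1->T, B2->S, B1->F, B3->T, B4->T, B7->F, B8->F; covers B1=T, B1=F, B2=S, B2=E, B3=T, B4=T, B7=F, B8=F
input #6 (g=0, p=2, r=2): events B2->E, B1->T, B2->E, B1->T, B2->E, B1->T, B2->E, B1->T, B2->S, B1->F, B3->T, B4->T, B7->F, B8->F; covers B1=T, B1=F, B2=S, B2=E, B3=T, B4=T, B7=F, B8=F
input #7 (g=-2, p=2, r=1): events B2->E, B1->T, B2->E, B1->T, B2->E, B1->T, B2->S, B1->F, B3->T, B4->F, B7->F, B8->F; covers B1=T, B1=F, B2=S, B2=E, B3=T, B4=F, B7=F, B8=F
input #8 (g=-3, p=2, r=3): events B2->E, B1->F, B3->F, B5->F, B7->T, B7->T, B7->T, B7->F, B8->F; covers B1=F, B2=E, B3=F, B5=F, B7=T, B7=F, B8=F
input #9 (g=0, p=4, r=3): events B2->E, B1->T, B2->E, B1->T, B2->E, B1->T, B2->E, B1->T, B2->E, B1->T, B2->S, B1->F, B3->F, B5->F, ...; covers B1=T, B1=F, B2=S, B2=E, B3=F, B5=F, B7=F, B8=F
pool-wide coverage (14 outcomes): B1=T, B1=F, B2=S, B2=E, B3=T, B3=F, B4=T, B4=F, B5=T, B5=F, B6=T, B7=T, B7=F, B8=F
size 1 is not enough: best union over all size-1 subsets is 9/14
size 2 is not enough: best union over all size-2 subsets is 11/14
size 3 is not enough: best union over all size-3 subsets is 13/14
the canonical winner is {2, 3, 4, 5}: size 4, full 14-outcome coverage, earliest index list among size-4 covers

Answer: 2, 3, 4, 5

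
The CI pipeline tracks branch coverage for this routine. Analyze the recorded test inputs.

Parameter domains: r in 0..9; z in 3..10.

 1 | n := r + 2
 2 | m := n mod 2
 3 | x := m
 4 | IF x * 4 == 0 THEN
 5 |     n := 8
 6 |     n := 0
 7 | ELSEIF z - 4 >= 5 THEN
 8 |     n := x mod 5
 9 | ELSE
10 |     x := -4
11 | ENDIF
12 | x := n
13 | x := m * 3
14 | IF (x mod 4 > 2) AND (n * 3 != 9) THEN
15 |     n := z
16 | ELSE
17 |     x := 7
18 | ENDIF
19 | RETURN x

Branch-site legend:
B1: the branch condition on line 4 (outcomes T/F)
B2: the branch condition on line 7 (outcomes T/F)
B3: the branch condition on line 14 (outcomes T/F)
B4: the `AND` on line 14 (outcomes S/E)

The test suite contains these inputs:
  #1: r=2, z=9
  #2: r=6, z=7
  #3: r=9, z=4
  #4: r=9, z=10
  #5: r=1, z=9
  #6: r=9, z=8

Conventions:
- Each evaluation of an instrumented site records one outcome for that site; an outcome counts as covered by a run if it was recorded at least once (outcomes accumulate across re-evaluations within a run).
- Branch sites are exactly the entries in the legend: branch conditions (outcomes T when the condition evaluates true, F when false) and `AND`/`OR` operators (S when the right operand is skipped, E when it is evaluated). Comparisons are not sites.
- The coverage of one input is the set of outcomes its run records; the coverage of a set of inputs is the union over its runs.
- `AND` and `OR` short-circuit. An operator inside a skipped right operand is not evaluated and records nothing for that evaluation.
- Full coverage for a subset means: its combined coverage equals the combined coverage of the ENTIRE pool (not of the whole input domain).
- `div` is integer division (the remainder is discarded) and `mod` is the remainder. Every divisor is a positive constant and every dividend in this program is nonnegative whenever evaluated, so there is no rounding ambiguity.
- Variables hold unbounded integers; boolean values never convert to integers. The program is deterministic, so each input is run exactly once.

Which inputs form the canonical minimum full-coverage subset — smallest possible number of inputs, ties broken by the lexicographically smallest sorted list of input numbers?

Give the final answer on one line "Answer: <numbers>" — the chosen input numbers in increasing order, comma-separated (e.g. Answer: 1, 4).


test 1 (r=2, z=9) fires B1->T, B4->S, B3->F; hits B1=T, B3=F, B4=S
test 2 (r=6, z=7) fires B1->T, B4->S, B3->F; hits B1=T, B3=F, B4=S
test 3 (r=9, z=4) fires B1->F, B2->F, B4->E, B3->T; hits B1=F, B2=F, B3=T, B4=E
test 4 (r=9, z=10) fires B1->F, B2->T, B4->E, B3->T; hits B1=F, B2=T, B3=T, B4=E
test 5 (r=1, z=9) fires B1->F, B2->T, B4->E, B3->T; hits B1=F, B2=T, B3=T, B4=E
test 6 (r=9, z=8) fires B1->F, B2->F, B4->E, B3->T; hits B1=F, B2=F, B3=T, B4=E
pool-wide coverage (8 outcomes): B1=T, B1=F, B2=T, B2=F, B3=T, B3=F, B4=S, B4=E
no size-1 subset reaches all 8 outcomes (best union: 4/8)
no size-2 subset reaches all 8 outcomes (best union: 7/8)
at size 3, {1, 3, 4} reaches all 8 outcomes; every lexicographically earlier size-3 subset fails
Answer: 1, 3, 4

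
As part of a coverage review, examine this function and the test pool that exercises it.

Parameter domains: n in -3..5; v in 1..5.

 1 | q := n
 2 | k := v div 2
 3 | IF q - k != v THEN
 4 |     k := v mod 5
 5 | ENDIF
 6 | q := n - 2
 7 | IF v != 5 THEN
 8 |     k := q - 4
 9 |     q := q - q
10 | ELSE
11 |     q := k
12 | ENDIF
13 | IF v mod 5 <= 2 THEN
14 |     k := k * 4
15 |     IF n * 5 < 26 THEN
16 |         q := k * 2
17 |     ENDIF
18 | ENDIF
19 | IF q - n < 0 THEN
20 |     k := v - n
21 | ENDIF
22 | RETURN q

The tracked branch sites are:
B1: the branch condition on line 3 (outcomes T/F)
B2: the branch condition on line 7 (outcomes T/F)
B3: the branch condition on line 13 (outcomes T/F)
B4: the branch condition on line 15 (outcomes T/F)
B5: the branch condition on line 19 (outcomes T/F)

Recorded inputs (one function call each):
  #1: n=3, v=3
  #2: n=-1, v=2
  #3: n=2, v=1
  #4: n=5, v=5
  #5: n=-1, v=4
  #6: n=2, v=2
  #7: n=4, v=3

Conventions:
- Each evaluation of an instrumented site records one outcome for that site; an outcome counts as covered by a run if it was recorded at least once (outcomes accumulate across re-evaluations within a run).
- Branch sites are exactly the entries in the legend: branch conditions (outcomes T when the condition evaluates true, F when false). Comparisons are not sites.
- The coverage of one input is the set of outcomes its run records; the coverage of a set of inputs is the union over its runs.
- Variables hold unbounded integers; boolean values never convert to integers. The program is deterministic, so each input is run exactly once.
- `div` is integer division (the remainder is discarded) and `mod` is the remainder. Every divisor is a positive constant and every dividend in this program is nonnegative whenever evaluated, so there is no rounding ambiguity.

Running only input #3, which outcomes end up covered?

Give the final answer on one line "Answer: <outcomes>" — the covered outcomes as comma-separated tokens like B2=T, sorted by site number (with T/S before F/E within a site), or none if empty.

Simulating input #3 (n=2, v=1) step by step:
  B1->T, B2->T, B3->T, B4->T, B5->T
deduplicating events, the covered set is: B1=T, B2=T, B3=T, B4=T, B5=T

Answer: B1=T, B2=T, B3=T, B4=T, B5=T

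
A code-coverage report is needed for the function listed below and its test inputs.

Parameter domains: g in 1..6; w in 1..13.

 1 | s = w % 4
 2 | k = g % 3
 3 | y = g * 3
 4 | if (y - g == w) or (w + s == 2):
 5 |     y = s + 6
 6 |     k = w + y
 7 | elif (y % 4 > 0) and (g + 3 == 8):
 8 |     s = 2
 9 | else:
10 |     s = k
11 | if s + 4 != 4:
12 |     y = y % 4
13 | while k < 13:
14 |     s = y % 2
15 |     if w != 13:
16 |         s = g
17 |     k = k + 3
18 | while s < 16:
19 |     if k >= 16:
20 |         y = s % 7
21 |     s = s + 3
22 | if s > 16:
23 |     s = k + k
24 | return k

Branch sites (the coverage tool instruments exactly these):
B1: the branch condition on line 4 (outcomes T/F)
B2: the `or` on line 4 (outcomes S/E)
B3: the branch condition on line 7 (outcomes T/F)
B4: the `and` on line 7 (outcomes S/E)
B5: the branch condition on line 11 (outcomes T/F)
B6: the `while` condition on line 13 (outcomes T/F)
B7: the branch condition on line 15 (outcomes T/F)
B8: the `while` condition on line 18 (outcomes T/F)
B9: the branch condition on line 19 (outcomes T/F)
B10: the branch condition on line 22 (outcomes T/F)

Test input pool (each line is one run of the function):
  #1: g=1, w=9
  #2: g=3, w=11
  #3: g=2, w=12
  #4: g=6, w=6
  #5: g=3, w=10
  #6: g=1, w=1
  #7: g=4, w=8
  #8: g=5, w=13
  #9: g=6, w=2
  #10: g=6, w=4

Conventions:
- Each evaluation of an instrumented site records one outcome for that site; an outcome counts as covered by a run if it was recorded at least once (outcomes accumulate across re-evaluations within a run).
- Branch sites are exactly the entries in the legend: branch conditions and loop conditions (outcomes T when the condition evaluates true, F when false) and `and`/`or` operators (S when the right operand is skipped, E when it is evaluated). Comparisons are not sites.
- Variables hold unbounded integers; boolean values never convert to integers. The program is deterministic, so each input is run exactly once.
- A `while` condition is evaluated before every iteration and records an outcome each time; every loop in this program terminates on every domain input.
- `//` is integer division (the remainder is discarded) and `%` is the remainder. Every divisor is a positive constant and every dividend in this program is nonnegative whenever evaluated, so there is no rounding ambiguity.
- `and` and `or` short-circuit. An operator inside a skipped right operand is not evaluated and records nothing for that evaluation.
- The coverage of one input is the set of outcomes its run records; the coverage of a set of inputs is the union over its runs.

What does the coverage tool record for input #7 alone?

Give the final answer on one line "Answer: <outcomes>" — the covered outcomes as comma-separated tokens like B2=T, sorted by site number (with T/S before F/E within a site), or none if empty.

Running input #7 (g=4, w=8), event by event:
  B2->S, B1->T, B5->F, B6->F, B8->T, B9->F, B8->T, B9->F, B8->T, B9->F
  B8->T, B9->F, B8->T, B9->F, B8->T, B9->F, B8->F, B10->T
distinct outcomes covered: B1=T, B2=S, B5=F, B6=F, B8=T, B8=F, B9=F, B10=T

Answer: B1=T, B2=S, B5=F, B6=F, B8=T, B8=F, B9=F, B10=T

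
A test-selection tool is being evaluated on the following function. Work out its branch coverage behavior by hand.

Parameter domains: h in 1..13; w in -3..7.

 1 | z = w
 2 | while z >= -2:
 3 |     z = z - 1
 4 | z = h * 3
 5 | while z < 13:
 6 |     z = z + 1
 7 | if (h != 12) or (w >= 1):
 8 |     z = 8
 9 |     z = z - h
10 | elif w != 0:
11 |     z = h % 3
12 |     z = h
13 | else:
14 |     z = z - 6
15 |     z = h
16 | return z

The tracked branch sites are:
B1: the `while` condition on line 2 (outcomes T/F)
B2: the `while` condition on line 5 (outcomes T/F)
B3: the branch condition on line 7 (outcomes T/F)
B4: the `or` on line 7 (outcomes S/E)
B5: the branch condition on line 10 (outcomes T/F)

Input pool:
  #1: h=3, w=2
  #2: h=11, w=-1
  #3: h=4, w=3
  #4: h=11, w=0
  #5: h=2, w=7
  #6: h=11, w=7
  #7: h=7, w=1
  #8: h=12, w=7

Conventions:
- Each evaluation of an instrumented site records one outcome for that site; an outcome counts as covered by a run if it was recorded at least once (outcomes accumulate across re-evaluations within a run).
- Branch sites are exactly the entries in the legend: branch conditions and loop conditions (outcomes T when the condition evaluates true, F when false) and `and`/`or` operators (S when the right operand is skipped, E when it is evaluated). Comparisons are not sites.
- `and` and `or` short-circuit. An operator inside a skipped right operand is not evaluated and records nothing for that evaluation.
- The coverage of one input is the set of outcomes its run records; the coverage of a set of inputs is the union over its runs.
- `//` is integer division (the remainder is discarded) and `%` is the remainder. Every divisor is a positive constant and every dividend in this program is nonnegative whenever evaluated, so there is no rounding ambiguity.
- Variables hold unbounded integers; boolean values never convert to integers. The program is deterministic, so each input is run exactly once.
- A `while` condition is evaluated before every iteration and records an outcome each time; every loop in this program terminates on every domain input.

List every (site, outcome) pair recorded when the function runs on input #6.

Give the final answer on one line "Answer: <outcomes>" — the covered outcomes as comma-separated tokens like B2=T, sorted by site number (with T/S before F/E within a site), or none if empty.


Simulating input #6 (h=11, w=7) step by step:
  B1->T, B1->T, B1->T, B1->T, B1->T, B1->T, B1->T, B1->T, B1->T, B1->T
  B1->F, B2->F, B4->S, B3->T
collecting distinct outcomes: B1=T, B1=F, B2=F, B3=T, B4=S
Answer: B1=T, B1=F, B2=F, B3=T, B4=S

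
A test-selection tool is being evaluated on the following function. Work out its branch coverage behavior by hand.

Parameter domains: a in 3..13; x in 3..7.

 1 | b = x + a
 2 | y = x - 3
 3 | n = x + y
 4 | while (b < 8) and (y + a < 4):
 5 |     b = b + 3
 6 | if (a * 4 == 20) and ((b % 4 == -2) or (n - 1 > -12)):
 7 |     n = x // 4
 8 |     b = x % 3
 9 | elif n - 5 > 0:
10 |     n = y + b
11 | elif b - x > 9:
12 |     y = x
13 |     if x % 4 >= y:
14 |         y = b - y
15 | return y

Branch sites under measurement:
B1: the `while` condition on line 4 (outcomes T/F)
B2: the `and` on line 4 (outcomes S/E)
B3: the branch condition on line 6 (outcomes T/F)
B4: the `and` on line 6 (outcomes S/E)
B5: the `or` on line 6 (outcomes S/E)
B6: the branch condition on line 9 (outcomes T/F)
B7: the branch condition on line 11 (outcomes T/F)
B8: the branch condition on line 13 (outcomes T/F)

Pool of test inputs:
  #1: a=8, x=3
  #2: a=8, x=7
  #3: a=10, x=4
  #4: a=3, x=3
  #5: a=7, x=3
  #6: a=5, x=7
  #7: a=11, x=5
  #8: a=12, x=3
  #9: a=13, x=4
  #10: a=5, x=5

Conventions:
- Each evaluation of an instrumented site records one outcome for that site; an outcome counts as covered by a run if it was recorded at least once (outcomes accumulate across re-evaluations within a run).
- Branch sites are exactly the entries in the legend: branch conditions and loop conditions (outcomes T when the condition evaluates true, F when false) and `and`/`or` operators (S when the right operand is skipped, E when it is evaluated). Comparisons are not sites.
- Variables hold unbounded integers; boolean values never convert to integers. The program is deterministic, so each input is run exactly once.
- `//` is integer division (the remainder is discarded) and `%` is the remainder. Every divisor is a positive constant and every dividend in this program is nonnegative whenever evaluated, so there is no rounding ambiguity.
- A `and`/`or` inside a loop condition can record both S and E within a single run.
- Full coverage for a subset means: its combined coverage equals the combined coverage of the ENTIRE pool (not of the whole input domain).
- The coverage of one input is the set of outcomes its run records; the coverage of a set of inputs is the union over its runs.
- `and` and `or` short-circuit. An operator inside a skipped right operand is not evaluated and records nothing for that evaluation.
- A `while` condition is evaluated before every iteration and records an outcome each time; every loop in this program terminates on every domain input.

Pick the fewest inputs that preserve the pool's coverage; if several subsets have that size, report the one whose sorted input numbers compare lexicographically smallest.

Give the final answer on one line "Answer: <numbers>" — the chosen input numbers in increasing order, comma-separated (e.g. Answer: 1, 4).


run #1 (a=8, x=3) runs B2->S, B1->F, B4->S, B3->F, B6->F, B7->F; records B1=F, B2=S, B3=F, B4=S, B6=F, B7=F
run #2 (a=8, x=7) runs B2->S, B1->F, B4->S, B3->F, B6->T; records B1=F, B2=S, B3=F, B4=S, B6=T
run #3 (a=10, x=4) runs B2->S, B1->F, B4->S, B3->F, B6->F, B7->T, B8->F; records B1=F, B2=S, B3=F, B4=S, B6=F, B7=T, B8=F
run #4 (a=3, x=3) runs B2->E, B1->T, B2->S, B1->F, B4->S, B3->F, B6->F, B7->F; records B1=T, B1=F, B2=S, B2=E, B3=F, B4=S, B6=F, B7=F
run #5 (a=7, x=3) runs B2->S, B1->F, B4->S, B3->F, B6->F, B7->F; records B1=F, B2=S, B3=F, B4=S, B6=F, B7=F
run #6 (a=5, x=7) runs B2->S, B1->F, B4->E, B5->E, B3->T; records B1=F, B2=S, B3=T, B4=E, B5=E
run #7 (a=11, x=5) runs B2->S, B1->F, B4->S, B3->F, B6->T; records B1=F, B2=S, B3=F, B4=S, B6=T
run #8 (a=12, x=3) runs B2->S, B1->F, B4->S, B3->F, B6->F, B7->T, B8->T; records B1=F, B2=S, B3=F, B4=S, B6=F, B7=T, B8=T
run #9 (a=13, x=4) runs B2->S, B1->F, B4->S, B3->F, B6->F, B7->T, B8->F; records B1=F, B2=S, B3=F, B4=S, B6=F, B7=T, B8=F
run #10 (a=5, x=5) runs B2->S, B1->F, B4->E, B5->E, B3->T; records B1=F, B2=S, B3=T, B4=E, B5=E
together the pool reaches 15 outcomes: B1=T, B1=F, B2=S, B2=E, B3=T, B3=F, B4=S, B4=E, B5=E, B6=T, B6=F, B7=T, B7=F, B8=T, B8=F
every size-1 subset falls short of the 15 outcomes (best: 8/15)
every size-2 subset falls short of the 15 outcomes (best: 11/15)
every size-3 subset falls short of the 15 outcomes (best: 13/15)
every size-4 subset falls short of the 15 outcomes (best: 14/15)
at size 5, {2, 3, 4, 6, 8} reaches all 15 outcomes; every lexicographically earlier size-5 subset fails
Answer: 2, 3, 4, 6, 8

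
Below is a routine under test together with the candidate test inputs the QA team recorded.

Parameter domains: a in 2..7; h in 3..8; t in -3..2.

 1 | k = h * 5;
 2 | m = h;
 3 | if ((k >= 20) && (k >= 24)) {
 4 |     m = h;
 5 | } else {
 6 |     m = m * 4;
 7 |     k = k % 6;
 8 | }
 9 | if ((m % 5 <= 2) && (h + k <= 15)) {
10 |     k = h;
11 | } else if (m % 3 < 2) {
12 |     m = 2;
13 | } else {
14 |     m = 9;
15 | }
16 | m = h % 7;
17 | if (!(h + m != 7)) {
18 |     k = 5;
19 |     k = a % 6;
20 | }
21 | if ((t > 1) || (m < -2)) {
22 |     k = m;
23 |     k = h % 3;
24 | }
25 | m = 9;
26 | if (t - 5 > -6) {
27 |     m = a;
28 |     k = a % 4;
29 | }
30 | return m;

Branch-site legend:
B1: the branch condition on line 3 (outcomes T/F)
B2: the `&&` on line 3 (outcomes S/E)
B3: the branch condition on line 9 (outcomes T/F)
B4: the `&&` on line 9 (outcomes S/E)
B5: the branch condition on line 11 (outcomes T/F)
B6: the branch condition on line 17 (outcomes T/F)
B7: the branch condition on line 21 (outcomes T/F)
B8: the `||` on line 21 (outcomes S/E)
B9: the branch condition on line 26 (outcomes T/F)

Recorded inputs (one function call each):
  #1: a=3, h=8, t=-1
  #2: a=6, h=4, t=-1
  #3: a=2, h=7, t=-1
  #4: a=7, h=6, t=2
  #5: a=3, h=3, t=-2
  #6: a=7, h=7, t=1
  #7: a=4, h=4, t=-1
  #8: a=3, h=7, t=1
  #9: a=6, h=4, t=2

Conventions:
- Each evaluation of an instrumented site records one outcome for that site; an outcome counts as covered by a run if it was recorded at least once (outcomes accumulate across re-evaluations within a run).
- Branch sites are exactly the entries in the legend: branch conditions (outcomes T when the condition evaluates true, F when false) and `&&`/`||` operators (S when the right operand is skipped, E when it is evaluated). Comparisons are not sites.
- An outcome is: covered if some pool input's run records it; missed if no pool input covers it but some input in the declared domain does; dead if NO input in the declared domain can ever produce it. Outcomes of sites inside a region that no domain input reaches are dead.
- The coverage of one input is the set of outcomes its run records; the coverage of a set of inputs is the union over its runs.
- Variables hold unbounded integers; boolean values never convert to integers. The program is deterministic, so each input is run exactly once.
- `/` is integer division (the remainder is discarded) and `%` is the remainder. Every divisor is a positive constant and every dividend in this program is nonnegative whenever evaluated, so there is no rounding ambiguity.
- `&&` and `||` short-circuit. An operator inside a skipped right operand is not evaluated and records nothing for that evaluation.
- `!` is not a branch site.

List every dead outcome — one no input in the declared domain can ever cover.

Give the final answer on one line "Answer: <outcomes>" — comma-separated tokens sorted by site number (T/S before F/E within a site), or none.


checking every outcome against all 216 domain inputs:
  reachable outcomes have witnesses, e.g. B1=T (e.g. a=2, h=5, t=-3), B1=F (e.g. a=2, h=3, t=-3), B2=S (e.g. a=2, h=3, t=-3), B2=E (e.g. a=2, h=4, t=-3)
Answer: none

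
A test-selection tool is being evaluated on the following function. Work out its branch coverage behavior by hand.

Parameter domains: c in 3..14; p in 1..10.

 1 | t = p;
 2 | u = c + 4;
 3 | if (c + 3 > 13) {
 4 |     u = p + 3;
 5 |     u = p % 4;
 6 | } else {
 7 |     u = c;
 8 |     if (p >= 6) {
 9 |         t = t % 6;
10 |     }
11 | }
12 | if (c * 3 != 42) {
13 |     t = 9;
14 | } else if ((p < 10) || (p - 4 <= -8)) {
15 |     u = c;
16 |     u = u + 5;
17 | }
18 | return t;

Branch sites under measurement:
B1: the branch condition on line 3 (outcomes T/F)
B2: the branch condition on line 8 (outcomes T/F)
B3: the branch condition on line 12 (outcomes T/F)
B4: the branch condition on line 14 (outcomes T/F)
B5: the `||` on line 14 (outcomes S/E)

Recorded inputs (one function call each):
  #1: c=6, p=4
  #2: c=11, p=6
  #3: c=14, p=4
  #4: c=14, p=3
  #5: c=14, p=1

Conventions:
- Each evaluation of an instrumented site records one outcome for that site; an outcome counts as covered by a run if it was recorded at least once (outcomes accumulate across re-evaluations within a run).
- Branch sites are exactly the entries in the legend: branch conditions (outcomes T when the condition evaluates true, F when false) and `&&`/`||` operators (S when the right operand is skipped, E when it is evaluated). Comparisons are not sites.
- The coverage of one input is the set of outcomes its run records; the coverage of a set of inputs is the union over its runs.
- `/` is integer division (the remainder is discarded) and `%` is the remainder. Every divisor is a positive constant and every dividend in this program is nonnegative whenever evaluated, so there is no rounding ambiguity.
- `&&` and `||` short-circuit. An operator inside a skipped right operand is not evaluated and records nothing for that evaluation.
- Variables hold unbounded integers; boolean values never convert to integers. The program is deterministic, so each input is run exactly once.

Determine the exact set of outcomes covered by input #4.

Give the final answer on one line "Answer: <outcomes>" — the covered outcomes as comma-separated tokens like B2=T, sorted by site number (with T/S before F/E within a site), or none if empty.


Simulating input #4 (c=14, p=3) step by step:
  B1->T, B3->F, B5->S, B4->T
collecting distinct outcomes: B1=T, B3=F, B4=T, B5=S
Answer: B1=T, B3=F, B4=T, B5=S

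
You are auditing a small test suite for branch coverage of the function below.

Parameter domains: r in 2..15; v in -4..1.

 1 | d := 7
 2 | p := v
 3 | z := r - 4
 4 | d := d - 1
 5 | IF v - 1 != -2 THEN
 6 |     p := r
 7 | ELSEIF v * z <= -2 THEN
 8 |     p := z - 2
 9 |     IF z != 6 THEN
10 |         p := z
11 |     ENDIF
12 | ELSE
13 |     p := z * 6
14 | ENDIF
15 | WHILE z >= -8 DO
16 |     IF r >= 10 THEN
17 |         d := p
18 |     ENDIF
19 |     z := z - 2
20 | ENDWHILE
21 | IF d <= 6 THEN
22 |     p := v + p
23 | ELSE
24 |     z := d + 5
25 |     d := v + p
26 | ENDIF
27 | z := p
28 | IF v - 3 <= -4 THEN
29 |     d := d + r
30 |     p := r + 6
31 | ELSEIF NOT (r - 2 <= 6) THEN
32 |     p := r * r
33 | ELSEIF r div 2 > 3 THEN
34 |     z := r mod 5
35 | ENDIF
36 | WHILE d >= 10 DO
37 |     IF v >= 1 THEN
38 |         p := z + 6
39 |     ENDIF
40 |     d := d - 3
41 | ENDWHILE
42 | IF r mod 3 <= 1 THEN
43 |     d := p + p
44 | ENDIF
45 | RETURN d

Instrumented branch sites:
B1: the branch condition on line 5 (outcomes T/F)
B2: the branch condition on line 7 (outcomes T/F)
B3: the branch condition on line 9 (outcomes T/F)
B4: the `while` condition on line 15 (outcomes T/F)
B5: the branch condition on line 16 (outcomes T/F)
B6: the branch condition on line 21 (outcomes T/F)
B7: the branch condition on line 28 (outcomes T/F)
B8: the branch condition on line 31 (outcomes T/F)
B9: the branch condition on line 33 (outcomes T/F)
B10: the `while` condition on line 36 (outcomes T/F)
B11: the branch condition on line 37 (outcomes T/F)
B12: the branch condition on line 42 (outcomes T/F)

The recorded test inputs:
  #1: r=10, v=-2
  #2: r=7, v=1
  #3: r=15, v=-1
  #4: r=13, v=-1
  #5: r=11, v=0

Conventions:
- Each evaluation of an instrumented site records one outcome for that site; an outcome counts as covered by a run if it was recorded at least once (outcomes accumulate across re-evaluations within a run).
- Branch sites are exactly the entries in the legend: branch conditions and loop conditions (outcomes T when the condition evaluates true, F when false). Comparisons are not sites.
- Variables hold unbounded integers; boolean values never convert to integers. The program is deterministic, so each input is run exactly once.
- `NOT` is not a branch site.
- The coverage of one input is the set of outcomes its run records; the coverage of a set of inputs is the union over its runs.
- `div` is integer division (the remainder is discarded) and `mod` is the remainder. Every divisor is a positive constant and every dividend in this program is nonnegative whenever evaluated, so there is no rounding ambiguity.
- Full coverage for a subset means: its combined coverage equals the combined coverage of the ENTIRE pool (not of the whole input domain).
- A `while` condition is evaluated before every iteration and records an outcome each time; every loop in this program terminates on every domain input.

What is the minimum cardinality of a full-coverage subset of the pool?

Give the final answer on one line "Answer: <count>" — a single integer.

run #1 (r=10, v=-2) records B1=T, B4=T, B4=F, B5=T, B6=F, B7=T, B10=T, B10=F, B11=F, B12=T
run #2 (r=7, v=1) records B1=T, B4=T, B4=F, B5=F, B6=T, B7=F, B8=F, B9=F, B10=F, B12=T
run #3 (r=15, v=-1) records B1=F, B2=T, B3=T, B4=T, B4=F, B5=T, B6=F, B7=T, B10=T, B10=F, B11=F, B12=T
run #4 (r=13, v=-1) records B1=F, B2=T, B3=T, B4=T, B4=F, B5=T, B6=F, B7=T, B10=T, B10=F, B11=F, B12=T
run #5 (r=11, v=0) records B1=T, B4=T, B4=F, B5=T, B6=F, B7=F, B8=T, B10=T, B10=F, B11=F, B12=F
the full pool covers 20 outcomes: B1=T, B1=F, B2=T, B3=T, B4=T, B4=F, B5=T, B5=F, B6=T, B6=F, B7=T, B7=F, B8=T, B8=F, B9=F, B10=T, B10=F, B11=F, B12=T, B12=F
size 1 is not enough: best union over all size-1 subsets is 12/20
size 2 is not enough: best union over all size-2 subsets is 18/20
size 3: inputs {2, 3, 5} cover all 20 outcomes, and no lexicographically smaller subset of this size does

Answer: 3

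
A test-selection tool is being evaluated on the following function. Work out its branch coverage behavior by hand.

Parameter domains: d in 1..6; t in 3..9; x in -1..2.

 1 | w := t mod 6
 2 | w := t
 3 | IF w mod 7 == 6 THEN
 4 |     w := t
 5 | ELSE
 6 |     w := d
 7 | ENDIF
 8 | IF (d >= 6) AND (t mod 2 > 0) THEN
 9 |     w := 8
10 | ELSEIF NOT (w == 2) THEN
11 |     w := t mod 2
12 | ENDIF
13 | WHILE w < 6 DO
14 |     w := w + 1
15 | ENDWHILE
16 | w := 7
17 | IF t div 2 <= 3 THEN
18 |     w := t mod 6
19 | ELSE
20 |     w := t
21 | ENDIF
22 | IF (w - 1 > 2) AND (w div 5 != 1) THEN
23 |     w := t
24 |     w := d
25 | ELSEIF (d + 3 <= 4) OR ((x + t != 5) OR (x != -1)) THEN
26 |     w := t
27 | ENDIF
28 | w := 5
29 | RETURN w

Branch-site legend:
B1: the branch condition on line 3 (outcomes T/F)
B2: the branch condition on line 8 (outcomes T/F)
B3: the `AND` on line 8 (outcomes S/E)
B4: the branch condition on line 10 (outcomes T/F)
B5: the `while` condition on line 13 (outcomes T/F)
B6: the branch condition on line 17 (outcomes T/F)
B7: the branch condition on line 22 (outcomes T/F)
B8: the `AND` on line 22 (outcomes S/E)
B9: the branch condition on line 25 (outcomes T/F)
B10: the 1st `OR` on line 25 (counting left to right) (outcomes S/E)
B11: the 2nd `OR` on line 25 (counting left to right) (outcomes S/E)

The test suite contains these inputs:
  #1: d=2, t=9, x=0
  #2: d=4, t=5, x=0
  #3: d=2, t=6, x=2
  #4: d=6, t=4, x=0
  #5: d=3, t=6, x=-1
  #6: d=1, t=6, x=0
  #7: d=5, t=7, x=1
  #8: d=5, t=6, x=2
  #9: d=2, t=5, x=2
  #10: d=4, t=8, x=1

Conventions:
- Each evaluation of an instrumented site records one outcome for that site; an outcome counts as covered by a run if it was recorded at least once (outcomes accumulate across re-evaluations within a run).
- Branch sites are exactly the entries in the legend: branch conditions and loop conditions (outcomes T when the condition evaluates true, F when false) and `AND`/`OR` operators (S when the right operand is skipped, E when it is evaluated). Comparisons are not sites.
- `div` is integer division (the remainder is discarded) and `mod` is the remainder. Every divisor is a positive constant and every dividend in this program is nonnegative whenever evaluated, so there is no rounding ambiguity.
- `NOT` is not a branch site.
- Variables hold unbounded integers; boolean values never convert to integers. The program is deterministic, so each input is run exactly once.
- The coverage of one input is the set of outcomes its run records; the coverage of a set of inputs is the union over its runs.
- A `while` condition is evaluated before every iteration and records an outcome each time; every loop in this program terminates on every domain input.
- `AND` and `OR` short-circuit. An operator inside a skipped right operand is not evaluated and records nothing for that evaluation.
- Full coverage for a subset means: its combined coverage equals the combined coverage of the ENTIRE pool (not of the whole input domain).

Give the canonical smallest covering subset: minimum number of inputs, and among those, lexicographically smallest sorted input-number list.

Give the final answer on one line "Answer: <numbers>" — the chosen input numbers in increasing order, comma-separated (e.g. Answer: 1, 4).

input #1 (d=2, t=9, x=0): events B1->F, B3->S, B2->F, B4->F, B5->T, B5->T, B5->T, B5->T, B5->F, B6->F, B8->E, B7->F, B10->E, B11->S, ...; covers B1=F, B2=F, B3=S, B4=F, B5=T, B5=F, B6=F, B7=F, B8=E, B9=T, B10=E, B11=S
input #2 (d=4, t=5, x=0): events B1->F, B3->S, B2->F, B4->T, B5->T, B5->T, B5->T, B5->T, B5->T, B5->F, B6->T, B8->E, B7->F, B10->E, ...; covers B1=F, B2=F, B3=S, B4=T, B5=T, B5=F, B6=T, B7=F, B8=E, B9=T, B10=E, B11=E
input #3 (d=2, t=6, x=2): events B1->T, B3->S, B2->F, B4->T, B5->T, B5->T, B5->T, B5->T, B5->T, B5->T, B5->F, B6->T, B8->S, B7->F, ...; covers B1=T, B2=F, B3=S, B4=T, B5=T, B5=F, B6=T, B7=F, B8=S, B9=T, B10=E, B11=S
input #4 (d=6, t=4, x=0): events B1->F, B3->E, B2->F, B4->T, B5->T, B5->T, B5->T, B5->T, B5->T, B5->T, B5->F, B6->T, B8->E, B7->T; covers B1=F, B2=F, B3=E, B4=T, B5=T, B5=F, B6=T, B7=T, B8=E
input #5 (d=3, t=6, x=-1): events B1->T, B3->S, B2->F, B4->T, B5->T, B5->T, B5->T, B5->T, B5->T, B5->T, B5->F, B6->T, B8->S, B7->F, ...; covers B1=T, B2=F, B3=S, B4=T, B5=T, B5=F, B6=T, B7=F, B8=S, B9=F, B10=E, B11=E
input #6 (d=1, t=6, x=0): events B1->T, B3->S, B2->F, B4->T, B5->T, B5->T, B5->T, B5->T, B5->T, B5->T, B5->F, B6->T, B8->S, B7->F, ...; covers B1=T, B2=F, B3=S, B4=T, B5=T, B5=F, B6=T, B7=F, B8=S, B9=T, B10=S
input #7 (d=5, t=7, x=1): events B1->F, B3->S, B2->F, B4->T, B5->T, B5->T, B5->T, B5->T, B5->T, B5->F, B6->T, B8->S, B7->F, B10->E, ...; covers B1=F, B2=F, B3=S, B4=T, B5=T, B5=F, B6=T, B7=F, B8=S, B9=T, B10=E, B11=S
input #8 (d=5, t=6, x=2): events B1->T, B3->S, B2->F, B4->T, B5->T, B5->T, B5->T, B5->T, B5->T, B5->T, B5->F, B6->T, B8->S, B7->F, ...; covers B1=T, B2=F, B3=S, B4=T, B5=T, B5=F, B6=T, B7=F, B8=S, B9=T, B10=E, B11=S
input #9 (d=2, t=5, x=2): events B1->F, B3->S, B2->F, B4->F, B5->T, B5->T, B5->T, B5->T, B5->F, B6->T, B8->E, B7->F, B10->E, B11->S, ...; covers B1=F, B2=F, B3=S, B4=F, B5=T, B5=F, B6=T, B7=F, B8=E, B9=T, B10=E, B11=S
input #10 (d=4, t=8, x=1): events B1->F, B3->S, B2->F, B4->T, B5->T, B5->T, B5->T, B5->T, B5->T, B5->T, B5->F, B6->F, B8->E, B7->F, ...; covers B1=F, B2=F, B3=S, B4=T, B5=T, B5=F, B6=F, B7=F, B8=E, B9=T, B10=E, B11=S
pool-wide coverage (21 outcomes): B1=T, B1=F, B2=F, B3=S, B3=E, B4=T, B4=F, B5=T, B5=F, B6=T, B6=F, B7=T, B7=F, B8=S, B8=E, B9=T, B9=F, B10=S, B10=E, B11=S, B11=E
every size-1 subset falls short of the 21 outcomes (best: 12/21)
every size-2 subset falls short of the 21 outcomes (best: 18/21)
every size-3 subset falls short of the 21 outcomes (best: 20/21)
size 4: inputs {1, 4, 5, 6} cover all 21 outcomes, and no lexicographically smaller subset of this size does

Answer: 1, 4, 5, 6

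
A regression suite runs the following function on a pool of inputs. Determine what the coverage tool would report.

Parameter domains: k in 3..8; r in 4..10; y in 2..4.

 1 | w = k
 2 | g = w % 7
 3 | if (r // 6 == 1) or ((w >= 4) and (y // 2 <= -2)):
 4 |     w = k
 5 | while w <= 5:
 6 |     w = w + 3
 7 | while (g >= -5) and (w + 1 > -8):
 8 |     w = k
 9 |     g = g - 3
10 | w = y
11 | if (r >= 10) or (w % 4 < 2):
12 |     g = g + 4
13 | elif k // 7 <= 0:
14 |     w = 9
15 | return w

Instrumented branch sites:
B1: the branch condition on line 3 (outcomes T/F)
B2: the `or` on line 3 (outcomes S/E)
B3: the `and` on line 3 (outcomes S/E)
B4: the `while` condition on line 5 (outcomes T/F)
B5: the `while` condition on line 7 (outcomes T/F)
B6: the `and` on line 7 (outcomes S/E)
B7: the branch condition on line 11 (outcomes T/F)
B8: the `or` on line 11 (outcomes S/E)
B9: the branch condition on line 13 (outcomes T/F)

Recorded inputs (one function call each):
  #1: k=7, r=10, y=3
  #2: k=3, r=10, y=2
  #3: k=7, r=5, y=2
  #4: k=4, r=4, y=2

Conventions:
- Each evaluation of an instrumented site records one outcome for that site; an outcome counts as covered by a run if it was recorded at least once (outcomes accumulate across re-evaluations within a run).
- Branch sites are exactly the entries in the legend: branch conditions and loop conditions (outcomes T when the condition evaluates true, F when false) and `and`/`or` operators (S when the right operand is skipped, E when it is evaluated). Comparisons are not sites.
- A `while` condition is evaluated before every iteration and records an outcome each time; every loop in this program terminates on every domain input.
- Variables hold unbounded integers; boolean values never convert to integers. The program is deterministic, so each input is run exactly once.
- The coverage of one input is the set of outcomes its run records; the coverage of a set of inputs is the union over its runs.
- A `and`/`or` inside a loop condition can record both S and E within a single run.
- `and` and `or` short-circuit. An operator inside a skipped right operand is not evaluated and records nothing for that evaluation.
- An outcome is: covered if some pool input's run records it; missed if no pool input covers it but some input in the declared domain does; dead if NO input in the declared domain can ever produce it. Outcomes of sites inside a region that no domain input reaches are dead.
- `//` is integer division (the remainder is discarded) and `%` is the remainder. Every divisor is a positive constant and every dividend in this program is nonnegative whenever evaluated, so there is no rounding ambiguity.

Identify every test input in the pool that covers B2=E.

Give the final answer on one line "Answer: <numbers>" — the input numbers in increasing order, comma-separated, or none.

input #1 (k=7, r=10, y=3): never hits B2=E
input #2 (k=3, r=10, y=2): never hits B2=E
input #3 (k=7, r=5, y=2): hits B2=E
input #4 (k=4, r=4, y=2): hits B2=E

Answer: 3, 4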